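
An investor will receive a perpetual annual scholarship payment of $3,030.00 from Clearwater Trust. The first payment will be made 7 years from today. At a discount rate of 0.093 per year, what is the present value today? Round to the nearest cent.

$19109.03

Value at end of year 6: C / r = $3,030.00 / 0.093 = $32,580.6452
Discount to today: PV = $32,580.6452 / (1 + 0.093)^6 = $32,580.6452 / 1.704987 = $19,109.03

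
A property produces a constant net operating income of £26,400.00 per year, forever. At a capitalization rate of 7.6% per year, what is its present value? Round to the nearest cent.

£347368.42

Level perpetuity: PV = C / r = £26,400.00 / 0.076 = £347,368.42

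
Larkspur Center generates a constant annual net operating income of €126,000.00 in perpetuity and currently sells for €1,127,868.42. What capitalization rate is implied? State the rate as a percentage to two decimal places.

11.17%

P = C/r ⇒ r = C/P = €126,000.00/€1,127,868.42 = 0.111715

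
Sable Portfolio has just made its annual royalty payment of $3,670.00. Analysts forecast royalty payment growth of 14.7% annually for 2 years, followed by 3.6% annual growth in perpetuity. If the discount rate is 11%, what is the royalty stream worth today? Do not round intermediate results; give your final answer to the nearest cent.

$62573.50

D_1 = 4209.49000
D_2 = 4828.28503
Terminal value at year 2: TV = D_2×(1+g_2)/(r−g_2) = 5002.10329/0.074 = 67595.99042
P_0 = D_1/(1+r)^1 + D_2/(1+r)^2 + TV/(1+r)^2
    = 3792.33333 + 3918.74444 + 54862.42222 = 62573.50000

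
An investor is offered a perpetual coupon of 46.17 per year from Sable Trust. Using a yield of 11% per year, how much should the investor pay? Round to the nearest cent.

419.73

Level perpetuity: PV = C / r = 46.17 / 0.11 = 419.73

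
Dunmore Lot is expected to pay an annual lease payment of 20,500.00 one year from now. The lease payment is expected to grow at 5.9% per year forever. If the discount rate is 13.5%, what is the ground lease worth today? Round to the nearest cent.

Growing perpetuity: P = D₁ / (r − g) = 20,500.0000 / (0.135 − 0.059) = 269,736.84

269736.84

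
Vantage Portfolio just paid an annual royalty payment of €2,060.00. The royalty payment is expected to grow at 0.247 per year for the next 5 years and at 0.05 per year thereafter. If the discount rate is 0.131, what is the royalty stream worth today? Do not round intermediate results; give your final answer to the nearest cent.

€57447.53

D_1 = 2568.82000
D_2 = 3203.31854
D_3 = 3994.53822
D_4 = 4981.18916
D_5 = 6211.54288
Terminal value at year 5: TV = D_5×(1+g_2)/(r−g_2) = 6522.12003/0.081 = 80520.00032
P_0 = D_1/(1+r)^1 + D_2/(1+r)^2 + D_3/(1+r)^3 + D_4/(1+r)^4 + D_5/(1+r)^5 + TV/(1+r)^5
    = 2271.28205 + 2504.23406 + 2761.07858 + 3044.26612 + 3356.49854 + 43510.16631 = 57447.52566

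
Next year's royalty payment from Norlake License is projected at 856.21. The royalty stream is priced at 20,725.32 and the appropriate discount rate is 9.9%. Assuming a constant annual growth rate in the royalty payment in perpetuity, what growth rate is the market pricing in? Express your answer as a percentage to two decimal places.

5.77%

P = D₁/(r−g) ⇒ g = r − D₁/P = 0.099 − 856.21/20,725.32 = 0.057688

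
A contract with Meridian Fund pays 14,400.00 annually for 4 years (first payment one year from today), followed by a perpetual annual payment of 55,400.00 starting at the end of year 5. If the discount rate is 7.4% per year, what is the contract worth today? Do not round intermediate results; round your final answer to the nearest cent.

611017.89

PV of 4-year annuity: 14,400.00 × [1 − (1+0.074)^−4] / 0.074 = 48338.60964
Perpetuity value at year 4: 55,400.00 / 0.074 = 748648.64865
PV of perpetuity: 748648.64865 / (1+0.074)^4 = 562679.27543
Total PV = 48338.60964 + 562679.27543 = 611017.88508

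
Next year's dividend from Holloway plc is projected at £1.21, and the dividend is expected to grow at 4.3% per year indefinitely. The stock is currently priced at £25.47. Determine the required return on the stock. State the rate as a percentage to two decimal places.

P = D₁/(r − g) ⇒ r = D₁/P + g = £1.2100/£25.47 + 0.043 = 0.047507 + 0.043 = 0.090507

9.05%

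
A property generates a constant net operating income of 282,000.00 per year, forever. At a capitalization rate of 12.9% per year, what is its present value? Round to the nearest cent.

2186046.51

Level perpetuity: PV = C / r = 282,000.00 / 0.129 = 2,186,046.51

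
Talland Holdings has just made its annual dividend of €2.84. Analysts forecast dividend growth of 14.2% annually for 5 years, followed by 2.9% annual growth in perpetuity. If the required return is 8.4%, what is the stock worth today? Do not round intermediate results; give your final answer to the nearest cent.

D_1 = 3.24328
D_2 = 3.70383
D_3 = 4.22977
D_4 = 4.83040
D_5 = 5.51631
Terminal value at year 5: TV = D_5×(1+g_2)/(r−g_2) = 5.67629/0.055 = 103.20519
P_0 = D_1/(1+r)^1 + D_2/(1+r)^2 + D_3/(1+r)^3 + D_4/(1+r)^4 + D_5/(1+r)^5 + TV/(1+r)^5
    = 2.99196 + 3.15204 + 3.32069 + 3.49837 + 3.68555 + 68.95331 = 85.60192

€85.60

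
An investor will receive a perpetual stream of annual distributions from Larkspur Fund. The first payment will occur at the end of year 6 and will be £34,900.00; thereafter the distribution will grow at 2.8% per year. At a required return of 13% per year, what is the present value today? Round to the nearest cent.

Value at end of year 5: C₁ / (r − g) = £34,900.00 / (0.13 − 0.028) = £342,156.8627
Discount to today: PV = £342,156.8627 / (1 + 0.13)^5 = £342,156.8627 / 1.842435 = £185,709.04

£185709.04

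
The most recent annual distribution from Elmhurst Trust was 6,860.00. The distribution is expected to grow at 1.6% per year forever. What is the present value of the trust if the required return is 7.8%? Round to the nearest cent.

112415.48

D₁ = D₀ × (1 + g) = 6,860.00 × 1.016 = 6,969.7600
Growing perpetuity: P = D₁ / (r − g) = 6,969.7600 / (0.078 − 0.016) = 112,415.48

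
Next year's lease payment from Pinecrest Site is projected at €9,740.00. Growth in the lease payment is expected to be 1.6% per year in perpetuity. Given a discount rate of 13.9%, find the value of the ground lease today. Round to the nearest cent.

Growing perpetuity: P = D₁ / (r − g) = €9,740.0000 / (0.139 − 0.016) = €79,186.99

€79186.99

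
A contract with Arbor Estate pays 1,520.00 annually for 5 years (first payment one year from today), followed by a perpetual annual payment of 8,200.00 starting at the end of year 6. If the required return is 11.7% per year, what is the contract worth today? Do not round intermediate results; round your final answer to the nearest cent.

PV of 5-year annuity: 1,520.00 × [1 − (1+0.117)^−5] / 0.117 = 5520.22722
Perpetuity value at year 5: 8,200.00 / 0.117 = 70085.47009
PV of perpetuity: 70085.47009 / (1+0.117)^5 = 40305.29694
Total PV = 5520.22722 + 40305.29694 = 45825.52416

45825.52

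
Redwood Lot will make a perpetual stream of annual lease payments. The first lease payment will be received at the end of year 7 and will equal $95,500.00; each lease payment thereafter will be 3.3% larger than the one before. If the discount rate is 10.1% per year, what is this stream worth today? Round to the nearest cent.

$788443.44

Value at end of year 6: C₁ / (r − g) = $95,500.00 / (0.101 − 0.033) = $1,404,411.7647
Discount to today: PV = $1,404,411.7647 / (1 + 0.101)^6 = $1,404,411.7647 / 1.781246 = $788,443.44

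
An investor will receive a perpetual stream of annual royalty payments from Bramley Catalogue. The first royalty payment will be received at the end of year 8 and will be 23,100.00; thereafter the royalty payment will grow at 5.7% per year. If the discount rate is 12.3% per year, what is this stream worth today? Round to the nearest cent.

Value at end of year 7: C₁ / (r − g) = 23,100.00 / (0.123 − 0.057) = 350,000.0000
Discount to today: PV = 350,000.0000 / (1 + 0.123)^7 = 350,000.0000 / 2.252466 = 155,385.24

155385.24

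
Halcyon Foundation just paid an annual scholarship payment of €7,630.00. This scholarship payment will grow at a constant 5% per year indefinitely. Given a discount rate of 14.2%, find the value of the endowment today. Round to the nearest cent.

€87081.52

D₁ = D₀ × (1 + g) = €7,630.00 × 1.05 = €8,011.5000
Growing perpetuity: P = D₁ / (r − g) = €8,011.5000 / (0.142 − 0.05) = €87,081.52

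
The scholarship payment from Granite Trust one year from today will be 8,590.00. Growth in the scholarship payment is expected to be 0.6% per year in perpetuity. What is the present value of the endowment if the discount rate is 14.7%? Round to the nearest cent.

60921.99

Growing perpetuity: P = D₁ / (r − g) = 8,590.0000 / (0.147 − 0.006) = 60,921.99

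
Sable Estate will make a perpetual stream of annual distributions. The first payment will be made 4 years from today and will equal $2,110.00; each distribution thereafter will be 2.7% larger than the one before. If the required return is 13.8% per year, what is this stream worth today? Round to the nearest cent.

Value at end of year 3: C₁ / (r − g) = $2,110.00 / (0.138 − 0.027) = $19,009.0090
Discount to today: PV = $19,009.0090 / (1 + 0.138)^3 = $19,009.0090 / 1.473760 = $12,898.31

$12898.31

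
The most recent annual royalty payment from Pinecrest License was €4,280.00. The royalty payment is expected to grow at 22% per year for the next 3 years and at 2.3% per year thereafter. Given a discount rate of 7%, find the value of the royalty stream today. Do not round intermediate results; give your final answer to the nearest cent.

€154874.26

D_1 = 5221.60000
D_2 = 6370.35200
D_3 = 7771.82944
Terminal value at year 3: TV = D_3×(1+g_2)/(r−g_2) = 7950.58152/0.047 = 169161.30887
P_0 = D_1/(1+r)^1 + D_2/(1+r)^2 + D_3/(1+r)^3 + TV/(1+r)^3
    = 4880.00000 + 5564.11215 + 6344.12787 + 138086.01729 = 154874.25731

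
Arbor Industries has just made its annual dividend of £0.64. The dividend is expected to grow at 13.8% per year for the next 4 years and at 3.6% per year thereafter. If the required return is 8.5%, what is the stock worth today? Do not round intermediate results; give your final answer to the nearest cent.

£19.26

D_1 = 0.72832
D_2 = 0.82883
D_3 = 0.94321
D_4 = 1.07337
Terminal value at year 4: TV = D_4×(1+g_2)/(r−g_2) = 1.11201/0.049 = 22.69409
P_0 = D_1/(1+r)^1 + D_2/(1+r)^2 + D_3/(1+r)^3 + D_4/(1+r)^4 + TV/(1+r)^4
    = 0.67126 + 0.70405 + 0.73844 + 0.77452 + 16.37547 = 19.26374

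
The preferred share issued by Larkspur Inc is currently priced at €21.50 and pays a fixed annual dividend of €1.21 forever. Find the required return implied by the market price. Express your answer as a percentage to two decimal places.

P = C/r ⇒ r = C/P = €1.21/€21.50 = 0.056279

5.63%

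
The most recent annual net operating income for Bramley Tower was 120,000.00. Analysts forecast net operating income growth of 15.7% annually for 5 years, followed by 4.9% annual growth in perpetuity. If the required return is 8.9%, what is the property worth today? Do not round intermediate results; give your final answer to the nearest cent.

D_1 = 138840.00000
D_2 = 160637.88000
D_3 = 185858.02716
D_4 = 215037.73742
D_5 = 248798.66220
Terminal value at year 5: TV = D_5×(1+g_2)/(r−g_2) = 260989.79665/0.04 = 6524744.91619
P_0 = D_1/(1+r)^1 + D_2/(1+r)^2 + D_3/(1+r)^3 + D_4/(1+r)^4 + D_5/(1+r)^5 + TV/(1+r)^5
    = 127493.11295 + 135454.11541 + 143912.22363 + 152898.47818 + 162445.85790 + 4260142.62337 = 4982346.41143

4982346.41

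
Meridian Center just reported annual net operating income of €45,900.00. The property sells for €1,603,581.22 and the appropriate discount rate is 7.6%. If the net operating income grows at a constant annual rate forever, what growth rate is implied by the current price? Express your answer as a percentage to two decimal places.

P = D₀(1+g)/(r−g) ⇒ P(r−g) = D₀(1+g) ⇒ g(P+D₀) = P·r − D₀
g = (P·r − D₀)/(P + D₀) = (€1,603,581.22×0.076 − €45,900.00) / (€1,603,581.22 + €45,900.00) = 0.046058

4.61%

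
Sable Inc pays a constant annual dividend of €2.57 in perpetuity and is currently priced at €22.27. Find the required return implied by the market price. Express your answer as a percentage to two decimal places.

P = C/r ⇒ r = C/P = €2.57/€22.27 = 0.115402

11.54%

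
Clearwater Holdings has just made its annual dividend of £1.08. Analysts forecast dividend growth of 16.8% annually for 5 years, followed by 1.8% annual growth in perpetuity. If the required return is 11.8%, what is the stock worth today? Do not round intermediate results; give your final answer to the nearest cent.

D_1 = 1.26144
D_2 = 1.47336
D_3 = 1.72089
D_4 = 2.01000
D_5 = 2.34767
Terminal value at year 5: TV = D_5×(1+g_2)/(r−g_2) = 2.38993/0.1 = 23.89933
P_0 = D_1/(1+r)^1 + D_2/(1+r)^2 + D_3/(1+r)^3 + D_4/(1+r)^4 + D_5/(1+r)^5 + TV/(1+r)^5
    = 1.12830 + 1.17876 + 1.23148 + 1.28655 + 1.34409 + 13.68286 = 19.85204

£19.85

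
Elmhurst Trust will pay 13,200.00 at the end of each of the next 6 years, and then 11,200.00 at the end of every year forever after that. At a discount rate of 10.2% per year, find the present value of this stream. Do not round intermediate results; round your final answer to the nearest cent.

PV of 6-year annuity: 13,200.00 × [1 − (1+0.102)^−6] / 0.102 = 57154.05494
Perpetuity value at year 6: 11,200.00 / 0.102 = 109803.92157
PV of perpetuity: 109803.92157 / (1+0.102)^6 = 61309.57193
Total PV = 57154.05494 + 61309.57193 = 118463.62686

118463.63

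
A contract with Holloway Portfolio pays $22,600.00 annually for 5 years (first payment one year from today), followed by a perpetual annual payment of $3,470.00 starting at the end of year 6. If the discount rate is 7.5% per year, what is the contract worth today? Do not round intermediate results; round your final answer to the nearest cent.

PV of 5-year annuity: $22,600.00 × [1 − (1+0.075)^−5] / 0.075 = 91436.99879
Perpetuity value at year 5: $3,470.00 / 0.075 = 46266.66667
PV of perpetuity: 46266.66667 / (1+0.075)^5 = 32227.44606
Total PV = 91436.99879 + 32227.44606 = 123664.44484

$123664.44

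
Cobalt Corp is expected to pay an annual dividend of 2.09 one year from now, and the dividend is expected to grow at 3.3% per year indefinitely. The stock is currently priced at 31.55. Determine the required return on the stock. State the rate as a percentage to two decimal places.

P = D₁/(r − g) ⇒ r = D₁/P + g = 2.0900/31.55 + 0.033 = 0.066244 + 0.033 = 0.099244

9.92%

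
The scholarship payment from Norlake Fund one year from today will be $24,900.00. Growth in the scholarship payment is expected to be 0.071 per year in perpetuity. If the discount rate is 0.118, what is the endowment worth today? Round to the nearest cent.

$529787.23

Growing perpetuity: P = D₁ / (r − g) = $24,900.0000 / (0.118 − 0.071) = $529,787.23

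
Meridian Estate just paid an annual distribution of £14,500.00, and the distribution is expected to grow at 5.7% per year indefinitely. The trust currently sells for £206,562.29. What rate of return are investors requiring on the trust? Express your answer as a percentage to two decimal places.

D₁ = £14,500.00 × 1.057 = £15,326.5000
P = D₁/(r − g) ⇒ r = D₁/P + g = £15,326.5000/£206,562.29 + 0.057 = 0.074198 + 0.057 = 0.131198

13.12%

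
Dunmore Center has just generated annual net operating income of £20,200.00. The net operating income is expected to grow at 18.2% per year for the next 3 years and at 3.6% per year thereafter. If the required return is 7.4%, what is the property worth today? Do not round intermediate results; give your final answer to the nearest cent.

D_1 = 23876.40000
D_2 = 28221.90480
D_3 = 33358.29147
Terminal value at year 3: TV = D_3×(1+g_2)/(r−g_2) = 34559.18997/0.038 = 909452.36754
P_0 = D_1/(1+r)^1 + D_2/(1+r)^2 + D_3/(1+r)^3 + TV/(1+r)^3
    = 22231.28492 + 24466.83312 + 26927.18505 + 734120.09779 = 807745.40088

£807745.40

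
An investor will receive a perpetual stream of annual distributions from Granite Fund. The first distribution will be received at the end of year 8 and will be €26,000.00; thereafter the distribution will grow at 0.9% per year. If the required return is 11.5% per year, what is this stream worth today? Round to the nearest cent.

€114483.64

Value at end of year 7: C₁ / (r − g) = €26,000.00 / (0.115 − 0.009) = €245,283.0189
Discount to today: PV = €245,283.0189 / (1 + 0.115)^7 = €245,283.0189 / 2.142516 = €114,483.64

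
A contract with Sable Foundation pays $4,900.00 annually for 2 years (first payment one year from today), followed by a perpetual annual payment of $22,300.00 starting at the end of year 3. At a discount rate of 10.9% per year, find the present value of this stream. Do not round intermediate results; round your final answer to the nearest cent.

$174749.64

PV of 2-year annuity: $4,900.00 × [1 − (1+0.109)^−2] / 0.109 = 8402.52024
Perpetuity value at year 2: $22,300.00 / 0.109 = 204587.15596
PV of perpetuity: 204587.15596 / (1+0.109)^2 = 166347.11485
Total PV = 8402.52024 + 166347.11485 = 174749.63510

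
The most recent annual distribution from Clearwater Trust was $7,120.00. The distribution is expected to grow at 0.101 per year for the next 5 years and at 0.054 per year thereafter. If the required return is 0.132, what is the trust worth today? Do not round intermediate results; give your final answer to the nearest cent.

D_1 = 7839.12000
D_2 = 8630.87112
D_3 = 9502.58910
D_4 = 10462.35060
D_5 = 11519.04801
Terminal value at year 5: TV = D_5×(1+g_2)/(r−g_2) = 12141.07661/0.078 = 155654.82828
P_0 = D_1/(1+r)^1 + D_2/(1+r)^2 + D_3/(1+r)^3 + D_4/(1+r)^4 + D_5/(1+r)^5 + TV/(1+r)^5
    = 6925.01767 + 6735.37496 + 6550.92564 + 6371.52750 + 6197.04221 + 83739.51909 = 116519.40707

$116519.41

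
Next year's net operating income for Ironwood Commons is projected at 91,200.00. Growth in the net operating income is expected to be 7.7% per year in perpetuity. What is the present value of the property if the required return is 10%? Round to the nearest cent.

Growing perpetuity: P = D₁ / (r − g) = 91,200.0000 / (0.1 − 0.077) = 3,965,217.39

3965217.39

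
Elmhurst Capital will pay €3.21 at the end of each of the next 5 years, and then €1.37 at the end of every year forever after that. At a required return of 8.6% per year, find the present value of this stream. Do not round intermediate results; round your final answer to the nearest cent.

€23.16

PV of 5-year annuity: €3.21 × [1 − (1+0.086)^−5] / 0.086 = 12.61645
Perpetuity value at year 5: €1.37 / 0.086 = 15.93023
PV of perpetuity: 15.93023 / (1+0.086)^5 = 10.54564
Total PV = 12.61645 + 10.54564 = 23.16209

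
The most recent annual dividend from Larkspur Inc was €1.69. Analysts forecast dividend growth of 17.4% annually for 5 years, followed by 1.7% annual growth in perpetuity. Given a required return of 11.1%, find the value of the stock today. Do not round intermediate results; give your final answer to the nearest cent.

D_1 = 1.98406
D_2 = 2.32929
D_3 = 2.73458
D_4 = 3.21040
D_5 = 3.76901
Terminal value at year 5: TV = D_5×(1+g_2)/(r−g_2) = 3.83308/0.094 = 40.77747
P_0 = D_1/(1+r)^1 + D_2/(1+r)^2 + D_3/(1+r)^3 + D_4/(1+r)^4 + D_5/(1+r)^5 + TV/(1+r)^5
    = 1.78583 + 1.88710 + 1.99411 + 2.10719 + 2.22668 + 24.09073 = 34.09163

€34.09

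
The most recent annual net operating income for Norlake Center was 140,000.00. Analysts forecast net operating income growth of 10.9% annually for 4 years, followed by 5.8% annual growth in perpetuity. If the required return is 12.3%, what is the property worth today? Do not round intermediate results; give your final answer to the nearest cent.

2710005.47

D_1 = 155260.00000
D_2 = 172183.34000
D_3 = 190951.32406
D_4 = 211765.01838
Terminal value at year 4: TV = D_4×(1+g_2)/(r−g_2) = 224047.38945/0.065 = 3446882.91460
P_0 = D_1/(1+r)^1 + D_2/(1+r)^2 + D_3/(1+r)^3 + D_4/(1+r)^4 + TV/(1+r)^4
    = 138254.67498 + 136531.10824 + 134829.02853 + 133148.16797 + 2167242.48796 = 2710005.46767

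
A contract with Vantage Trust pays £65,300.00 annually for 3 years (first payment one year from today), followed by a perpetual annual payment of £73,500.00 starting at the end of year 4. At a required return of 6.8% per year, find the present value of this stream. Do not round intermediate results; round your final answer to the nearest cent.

PV of 3-year annuity: £65,300.00 × [1 − (1+0.068)^−3] / 0.068 = 171995.96194
Perpetuity value at year 3: £73,500.00 / 0.068 = 1080882.35294
PV of perpetuity: 1080882.35294 / (1+0.068)^3 = 887288.12319
Total PV = 171995.96194 + 887288.12319 = 1059284.08513

£1059284.09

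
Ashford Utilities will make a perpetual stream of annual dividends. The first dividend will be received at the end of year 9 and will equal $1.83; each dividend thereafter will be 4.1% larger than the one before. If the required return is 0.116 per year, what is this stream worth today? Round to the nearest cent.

$10.14

Value at end of year 8: C₁ / (r − g) = $1.83 / (0.116 − 0.041) = $24.4000
Discount to today: PV = $24.4000 / (1 + 0.116)^8 = $24.4000 / 2.406099 = $10.14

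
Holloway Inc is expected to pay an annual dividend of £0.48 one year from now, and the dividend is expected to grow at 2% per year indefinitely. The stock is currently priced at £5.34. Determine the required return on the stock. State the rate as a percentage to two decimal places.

P = D₁/(r − g) ⇒ r = D₁/P + g = £0.4800/£5.34 + 0.02 = 0.089888 + 0.02 = 0.109888

10.99%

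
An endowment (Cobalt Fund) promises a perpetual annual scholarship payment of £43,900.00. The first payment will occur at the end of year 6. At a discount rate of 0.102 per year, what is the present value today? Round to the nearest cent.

£264823.41

Value at end of year 5: C / r = £43,900.00 / 0.102 = £430,392.1569
Discount to today: PV = £430,392.1569 / (1 + 0.102)^5 = £430,392.1569 / 1.625204 = £264,823.41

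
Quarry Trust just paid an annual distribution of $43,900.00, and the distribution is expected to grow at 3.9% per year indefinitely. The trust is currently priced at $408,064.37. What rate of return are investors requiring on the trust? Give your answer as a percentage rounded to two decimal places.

15.08%

D₁ = $43,900.00 × 1.039 = $45,612.1000
P = D₁/(r − g) ⇒ r = D₁/P + g = $45,612.1000/$408,064.37 + 0.039 = 0.111777 + 0.039 = 0.150777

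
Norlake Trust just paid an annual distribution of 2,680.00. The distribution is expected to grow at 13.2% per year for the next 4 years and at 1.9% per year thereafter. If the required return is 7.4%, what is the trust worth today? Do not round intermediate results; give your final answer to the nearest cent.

73527.04

D_1 = 3033.76000
D_2 = 3434.21632
D_3 = 3887.53287
D_4 = 4400.68721
Terminal value at year 4: TV = D_4×(1+g_2)/(r−g_2) = 4484.30027/0.055 = 81532.73219
P_0 = D_1/(1+r)^1 + D_2/(1+r)^2 + D_3/(1+r)^3 + D_4/(1+r)^4 + TV/(1+r)^4
    = 2824.72998 + 2977.27592 + 3138.05991 + 3307.52683 + 61279.45166 = 73527.04430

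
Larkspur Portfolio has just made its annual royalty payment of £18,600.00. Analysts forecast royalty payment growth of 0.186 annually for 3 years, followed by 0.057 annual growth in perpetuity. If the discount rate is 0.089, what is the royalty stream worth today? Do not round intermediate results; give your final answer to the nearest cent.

£859956.21

D_1 = 22059.60000
D_2 = 26162.68560
D_3 = 31028.94512
Terminal value at year 3: TV = D_3×(1+g_2)/(r−g_2) = 32797.59499/0.032 = 1024924.84355
P_0 = D_1/(1+r)^1 + D_2/(1+r)^2 + D_3/(1+r)^3 + TV/(1+r)^3
    = 20256.74931 + 22061.06950 + 24026.10507 + 793612.28319 = 859956.20707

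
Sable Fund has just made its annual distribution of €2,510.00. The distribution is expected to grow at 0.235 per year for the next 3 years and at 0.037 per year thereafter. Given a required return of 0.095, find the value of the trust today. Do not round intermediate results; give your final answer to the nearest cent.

€74009.59

D_1 = 3099.85000
D_2 = 3828.31475
D_3 = 4727.96872
Terminal value at year 3: TV = D_3×(1+g_2)/(r−g_2) = 4902.90356/0.058 = 84532.81998
P_0 = D_1/(1+r)^1 + D_2/(1+r)^2 + D_3/(1+r)^3 + TV/(1+r)^3
    = 2830.91324 + 3192.85649 + 3601.07558 + 64384.74790 = 74009.59321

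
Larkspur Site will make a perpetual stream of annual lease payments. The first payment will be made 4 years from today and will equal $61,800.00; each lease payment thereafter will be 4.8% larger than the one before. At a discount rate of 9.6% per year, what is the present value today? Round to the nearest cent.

$977947.58

Value at end of year 3: C₁ / (r − g) = $61,800.00 / (0.096 − 0.048) = $1,287,500.0000
Discount to today: PV = $1,287,500.0000 / (1 + 0.096)^3 = $1,287,500.0000 / 1.316533 = $977,947.58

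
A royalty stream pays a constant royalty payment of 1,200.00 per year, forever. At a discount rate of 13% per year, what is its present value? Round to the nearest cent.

Level perpetuity: PV = C / r = 1,200.00 / 0.13 = 9,230.77

9230.77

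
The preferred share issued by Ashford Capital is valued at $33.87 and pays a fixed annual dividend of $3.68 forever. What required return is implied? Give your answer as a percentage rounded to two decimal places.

10.87%

P = C/r ⇒ r = C/P = $3.68/$33.87 = 0.108651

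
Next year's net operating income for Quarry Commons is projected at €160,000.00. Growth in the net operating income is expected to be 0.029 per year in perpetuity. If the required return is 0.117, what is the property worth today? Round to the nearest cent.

Growing perpetuity: P = D₁ / (r − g) = €160,000.0000 / (0.117 − 0.029) = €1,818,181.82

€1818181.82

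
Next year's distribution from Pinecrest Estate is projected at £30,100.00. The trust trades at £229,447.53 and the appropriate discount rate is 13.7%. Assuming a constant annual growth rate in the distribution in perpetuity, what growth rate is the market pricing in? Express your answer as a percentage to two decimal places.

0.58%

P = D₁/(r−g) ⇒ g = r − D₁/P = 0.137 − £30,100.00/£229,447.53 = 0.005815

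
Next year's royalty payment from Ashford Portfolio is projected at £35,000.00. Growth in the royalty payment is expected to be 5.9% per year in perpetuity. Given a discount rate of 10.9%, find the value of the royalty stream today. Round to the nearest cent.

Growing perpetuity: P = D₁ / (r − g) = £35,000.0000 / (0.109 − 0.059) = £700,000.00

£700000.00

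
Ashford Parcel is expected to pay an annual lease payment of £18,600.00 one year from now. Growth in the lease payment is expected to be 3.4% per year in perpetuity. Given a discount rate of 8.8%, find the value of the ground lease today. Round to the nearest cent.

£344444.44

Growing perpetuity: P = D₁ / (r − g) = £18,600.0000 / (0.088 − 0.034) = £344,444.44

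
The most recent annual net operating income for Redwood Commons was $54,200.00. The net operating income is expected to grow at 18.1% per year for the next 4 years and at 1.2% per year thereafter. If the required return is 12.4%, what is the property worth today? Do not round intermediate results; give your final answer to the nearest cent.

D_1 = 64010.20000
D_2 = 75596.04620
D_3 = 89278.93056
D_4 = 105438.41699
Terminal value at year 4: TV = D_4×(1+g_2)/(r−g_2) = 106703.67800/0.112 = 952711.41070
P_0 = D_1/(1+r)^1 + D_2/(1+r)^2 + D_3/(1+r)^3 + D_4/(1+r)^4 + TV/(1+r)^4
    = 56948.57651 + 59836.53813 + 62870.95332 + 66059.24900 + 596892.49988 = 842607.81684

$842607.82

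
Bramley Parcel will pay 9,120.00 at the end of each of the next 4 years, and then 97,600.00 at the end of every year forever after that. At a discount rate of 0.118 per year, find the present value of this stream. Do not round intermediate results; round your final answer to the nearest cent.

PV of 4-year annuity: 9,120.00 × [1 − (1+0.118)^−4] / 0.118 = 27817.71339
Perpetuity value at year 4: 97,600.00 / 0.118 = 827118.64407
PV of perpetuity: 827118.64407 / (1+0.118)^4 = 529420.30776
Total PV = 27817.71339 + 529420.30776 = 557238.02115

557238.02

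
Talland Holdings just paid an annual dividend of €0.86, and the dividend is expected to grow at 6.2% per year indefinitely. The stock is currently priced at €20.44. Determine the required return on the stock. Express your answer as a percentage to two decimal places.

10.67%

D₁ = €0.86 × 1.062 = €0.9133
P = D₁/(r − g) ⇒ r = D₁/P + g = €0.9133/€20.44 + 0.062 = 0.044683 + 0.062 = 0.106683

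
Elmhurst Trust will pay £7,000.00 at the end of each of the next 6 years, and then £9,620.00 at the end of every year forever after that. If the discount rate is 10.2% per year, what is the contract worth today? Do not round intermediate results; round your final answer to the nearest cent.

£82969.51

PV of 6-year annuity: £7,000.00 × [1 − (1+0.102)^−6] / 0.102 = 30308.96853
Perpetuity value at year 6: £9,620.00 / 0.102 = 94313.72549
PV of perpetuity: 94313.72549 / (1+0.102)^6 = 52660.54303
Total PV = 30308.96853 + 52660.54303 = 82969.51156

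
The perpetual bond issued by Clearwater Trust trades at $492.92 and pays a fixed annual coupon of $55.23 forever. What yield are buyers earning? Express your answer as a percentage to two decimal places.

P = C/r ⇒ r = C/P = $55.23/$492.92 = 0.112047

11.20%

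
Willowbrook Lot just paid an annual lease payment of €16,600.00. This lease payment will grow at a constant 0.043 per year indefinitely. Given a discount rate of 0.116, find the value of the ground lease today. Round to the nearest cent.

€237175.34

D₁ = D₀ × (1 + g) = €16,600.00 × 1.043 = €17,313.8000
Growing perpetuity: P = D₁ / (r − g) = €17,313.8000 / (0.116 − 0.043) = €237,175.34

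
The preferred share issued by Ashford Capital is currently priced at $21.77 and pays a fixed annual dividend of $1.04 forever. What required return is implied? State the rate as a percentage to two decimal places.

4.78%

P = C/r ⇒ r = C/P = $1.04/$21.77 = 0.047772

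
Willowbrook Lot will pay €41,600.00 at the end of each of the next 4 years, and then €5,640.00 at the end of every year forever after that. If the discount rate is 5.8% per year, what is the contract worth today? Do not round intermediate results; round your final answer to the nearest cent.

€222419.36

PV of 4-year annuity: €41,600.00 × [1 − (1+0.058)^−4] / 0.058 = 144811.01024
Perpetuity value at year 4: €5,640.00 / 0.058 = 97241.37931
PV of perpetuity: 97241.37931 / (1+0.058)^4 = 77608.34811
Total PV = 144811.01024 + 77608.34811 = 222419.35835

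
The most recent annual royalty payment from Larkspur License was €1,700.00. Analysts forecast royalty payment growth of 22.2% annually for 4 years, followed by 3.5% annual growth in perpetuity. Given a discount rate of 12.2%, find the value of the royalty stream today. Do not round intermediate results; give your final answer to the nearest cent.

€36912.94

D_1 = 2077.40000
D_2 = 2538.58280
D_3 = 3102.14818
D_4 = 3790.82508
Terminal value at year 4: TV = D_4×(1+g_2)/(r−g_2) = 3923.50396/0.087 = 45097.74662
P_0 = D_1/(1+r)^1 + D_2/(1+r)^2 + D_3/(1+r)^3 + D_4/(1+r)^4 + TV/(1+r)^4
    = 1851.51515 + 2016.53433 + 2196.26109 + 2392.00629 + 28456.62655 = 36912.94342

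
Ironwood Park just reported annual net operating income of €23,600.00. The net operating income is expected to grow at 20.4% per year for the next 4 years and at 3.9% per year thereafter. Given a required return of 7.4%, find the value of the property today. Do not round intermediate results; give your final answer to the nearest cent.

D_1 = 28414.40000
D_2 = 34210.93760
D_3 = 41189.96887
D_4 = 49592.72252
Terminal value at year 4: TV = D_4×(1+g_2)/(r−g_2) = 51526.83870/0.035 = 1472195.39138
P_0 = D_1/(1+r)^1 + D_2/(1+r)^2 + D_3/(1+r)^3 + D_4/(1+r)^4 + TV/(1+r)^4
    = 26456.61080 + 29658.99386 + 33249.00243 + 37273.55579 + 1106492.12767 = 1233130.29055

€1233130.29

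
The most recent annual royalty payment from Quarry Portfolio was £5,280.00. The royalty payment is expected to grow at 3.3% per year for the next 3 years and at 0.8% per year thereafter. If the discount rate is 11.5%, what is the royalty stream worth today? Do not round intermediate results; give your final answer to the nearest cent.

D_1 = 5454.24000
D_2 = 5634.22992
D_3 = 5820.15951
Terminal value at year 3: TV = D_3×(1+g_2)/(r−g_2) = 5866.72078/0.107 = 54829.16620
P_0 = D_1/(1+r)^1 + D_2/(1+r)^2 + D_3/(1+r)^3 + TV/(1+r)^3
    = 4891.69507 + 4531.94709 + 4198.65591 + 39553.69309 = 53175.99116

£53175.99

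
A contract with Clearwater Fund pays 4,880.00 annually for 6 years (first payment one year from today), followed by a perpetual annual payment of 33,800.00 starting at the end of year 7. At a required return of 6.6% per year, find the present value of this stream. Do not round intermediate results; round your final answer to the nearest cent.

PV of 6-year annuity: 4,880.00 × [1 − (1+0.066)^−6] / 0.066 = 23550.75144
Perpetuity value at year 6: 33,800.00 / 0.066 = 512121.21212
PV of perpetuity: 512121.21212 / (1+0.066)^6 = 349003.30253
Total PV = 23550.75144 + 349003.30253 = 372554.05397

372554.05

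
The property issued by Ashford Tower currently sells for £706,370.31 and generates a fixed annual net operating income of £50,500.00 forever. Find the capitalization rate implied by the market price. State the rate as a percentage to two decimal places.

P = C/r ⇒ r = C/P = £50,500.00/£706,370.31 = 0.071492

7.15%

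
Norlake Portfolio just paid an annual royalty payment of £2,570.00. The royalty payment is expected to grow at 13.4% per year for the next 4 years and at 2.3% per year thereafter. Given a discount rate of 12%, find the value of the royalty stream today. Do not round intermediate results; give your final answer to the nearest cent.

D_1 = 2914.38000
D_2 = 3304.90692
D_3 = 3747.76445
D_4 = 4249.96488
Terminal value at year 4: TV = D_4×(1+g_2)/(r−g_2) = 4347.71408/0.097 = 44821.79459
P_0 = D_1/(1+r)^1 + D_2/(1+r)^2 + D_3/(1+r)^3 + D_4/(1+r)^4 + TV/(1+r)^4
    = 2602.12500 + 2634.65156 + 2667.58471 + 2700.92952 + 28485.06077 = 39090.35156

£39090.35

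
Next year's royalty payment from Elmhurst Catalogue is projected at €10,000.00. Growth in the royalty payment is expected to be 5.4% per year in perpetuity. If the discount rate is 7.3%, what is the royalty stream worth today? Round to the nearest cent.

€526315.79

Growing perpetuity: P = D₁ / (r − g) = €10,000.0000 / (0.073 − 0.054) = €526,315.79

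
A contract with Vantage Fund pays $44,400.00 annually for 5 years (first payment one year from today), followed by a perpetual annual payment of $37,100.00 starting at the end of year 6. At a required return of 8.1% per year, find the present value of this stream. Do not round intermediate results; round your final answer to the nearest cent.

PV of 5-year annuity: $44,400.00 × [1 − (1+0.081)^−5] / 0.081 = 176810.07336
Perpetuity value at year 5: $37,100.00 / 0.081 = 458024.69136
PV of perpetuity: 458024.69136 / (1+0.081)^5 = 310284.74267
Total PV = 176810.07336 + 310284.74267 = 487094.81603

$487094.82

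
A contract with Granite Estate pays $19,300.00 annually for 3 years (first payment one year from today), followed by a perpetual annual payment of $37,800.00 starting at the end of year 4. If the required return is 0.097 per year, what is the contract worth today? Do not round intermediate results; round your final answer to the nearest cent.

$343439.88

PV of 3-year annuity: $19,300.00 × [1 − (1+0.097)^−3] / 0.097 = 48250.87451
Perpetuity value at year 3: $37,800.00 / 0.097 = 389690.72165
PV of perpetuity: 389690.72165 / (1+0.097)^3 = 295189.00888
Total PV = 48250.87451 + 295189.00888 = 343439.88339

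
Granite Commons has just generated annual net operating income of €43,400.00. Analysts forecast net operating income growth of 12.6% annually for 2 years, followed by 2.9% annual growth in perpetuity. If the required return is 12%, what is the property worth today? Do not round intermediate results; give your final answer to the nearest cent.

D_1 = 48868.40000
D_2 = 55025.81840
Terminal value at year 2: TV = D_2×(1+g_2)/(r−g_2) = 56621.56713/0.091 = 622215.02345
P_0 = D_1/(1+r)^1 + D_2/(1+r)^2 + TV/(1+r)^2
    = 43632.50000 + 43866.24554 + 496026.00721 = 583524.75275

€583524.75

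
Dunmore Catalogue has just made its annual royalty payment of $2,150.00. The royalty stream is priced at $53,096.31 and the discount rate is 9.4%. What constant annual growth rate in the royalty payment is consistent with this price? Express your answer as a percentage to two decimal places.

5.14%

P = D₀(1+g)/(r−g) ⇒ P(r−g) = D₀(1+g) ⇒ g(P+D₀) = P·r − D₀
g = (P·r − D₀)/(P + D₀) = ($53,096.31×0.094 − $2,150.00) / ($53,096.31 + $2,150.00) = 0.051425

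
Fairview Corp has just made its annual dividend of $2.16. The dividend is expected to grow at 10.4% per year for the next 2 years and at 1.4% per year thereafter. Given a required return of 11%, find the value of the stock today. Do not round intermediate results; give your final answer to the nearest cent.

D_1 = 2.38464
D_2 = 2.63264
Terminal value at year 2: TV = D_2×(1+g_2)/(r−g_2) = 2.66950/0.096 = 27.80729
P_0 = D_1/(1+r)^1 + D_2/(1+r)^2 + TV/(1+r)^2
    = 2.14832 + 2.13671 + 22.56902 = 26.85405

$26.85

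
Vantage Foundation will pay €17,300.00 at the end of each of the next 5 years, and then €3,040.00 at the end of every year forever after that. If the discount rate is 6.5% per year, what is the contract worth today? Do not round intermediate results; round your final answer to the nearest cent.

PV of 5-year annuity: €17,300.00 × [1 − (1+0.065)^−5] / 0.065 = 71893.25428
Perpetuity value at year 5: €3,040.00 / 0.065 = 46769.23077
PV of perpetuity: 46769.23077 / (1+0.065)^5 = 34135.96528
Total PV = 71893.25428 + 34135.96528 = 106029.21956

€106029.22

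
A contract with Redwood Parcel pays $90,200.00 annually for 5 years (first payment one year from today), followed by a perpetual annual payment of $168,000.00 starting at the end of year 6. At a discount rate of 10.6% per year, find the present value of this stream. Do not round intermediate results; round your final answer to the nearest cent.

$1294447.96

PV of 5-year annuity: $90,200.00 × [1 − (1+0.106)^−5] / 0.106 = 336751.72537
Perpetuity value at year 5: $168,000.00 / 0.106 = 1584905.66038
PV of perpetuity: 1584905.66038 / (1+0.106)^5 = 957696.23840
Total PV = 336751.72537 + 957696.23840 = 1294447.96377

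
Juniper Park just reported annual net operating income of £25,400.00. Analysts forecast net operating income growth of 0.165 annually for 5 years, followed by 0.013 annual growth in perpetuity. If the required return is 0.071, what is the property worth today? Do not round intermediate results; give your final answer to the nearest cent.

£840231.96

D_1 = 29591.00000
D_2 = 34473.51500
D_3 = 40161.64498
D_4 = 46788.31640
D_5 = 54508.38860
Terminal value at year 5: TV = D_5×(1+g_2)/(r−g_2) = 55216.99765/0.058 = 952017.20091
P_0 = D_1/(1+r)^1 + D_2/(1+r)^2 + D_3/(1+r)^3 + D_4/(1+r)^4 + D_5/(1+r)^5 + TV/(1+r)^5
    = 27629.31839 + 30054.30059 + 32692.11969 + 35561.45605 + 38682.62960 + 675612.13426 = 840231.95858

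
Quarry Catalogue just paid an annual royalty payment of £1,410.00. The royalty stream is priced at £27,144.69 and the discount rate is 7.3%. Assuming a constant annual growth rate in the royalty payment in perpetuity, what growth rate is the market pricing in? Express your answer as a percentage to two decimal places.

2.00%

P = D₀(1+g)/(r−g) ⇒ P(r−g) = D₀(1+g) ⇒ g(P+D₀) = P·r − D₀
g = (P·r − D₀)/(P + D₀) = (£27,144.69×0.073 − £1,410.00) / (£27,144.69 + £1,410.00) = 0.020016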